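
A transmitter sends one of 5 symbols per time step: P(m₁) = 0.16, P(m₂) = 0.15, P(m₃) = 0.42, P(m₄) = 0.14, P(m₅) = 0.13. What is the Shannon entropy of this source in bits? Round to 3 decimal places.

H = −Σ pᵢ log₂ pᵢ.
−0.16·log₂(0.16) = 0.4230
−0.15·log₂(0.15) = 0.4105
−0.42·log₂(0.42) = 0.5256
−0.14·log₂(0.14) = 0.3971
−0.13·log₂(0.13) = 0.3826
Sum ≈ 2.1390 → 2.139 bits.

2.139 bits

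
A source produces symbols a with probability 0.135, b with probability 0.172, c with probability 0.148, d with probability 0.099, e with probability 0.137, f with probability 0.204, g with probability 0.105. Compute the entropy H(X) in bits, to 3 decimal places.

2.767 bits

H = −Σ pᵢ log₂ pᵢ.
−0.135·log₂(0.135) = 0.3900
−0.172·log₂(0.172) = 0.4368
−0.148·log₂(0.148) = 0.4079
−0.099·log₂(0.099) = 0.3303
−0.137·log₂(0.137) = 0.3929
−0.204·log₂(0.204) = 0.4678
−0.105·log₂(0.105) = 0.3414
Sum ≈ 2.7672 → 2.767 bits.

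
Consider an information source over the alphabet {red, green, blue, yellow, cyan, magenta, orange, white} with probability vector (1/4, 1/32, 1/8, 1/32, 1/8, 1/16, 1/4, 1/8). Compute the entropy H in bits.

Each probability is a power of 1/2, so log₂(1/p) is an integer.
H = Σ p·log₂(1/p) = 1/4·2 + 1/32·5 + 1/8·3 + 1/32·5 + 1/8·3 + 1/16·4 + 1/4·2 + 1/8·3 = 2.6875 bits.

2.6875 bits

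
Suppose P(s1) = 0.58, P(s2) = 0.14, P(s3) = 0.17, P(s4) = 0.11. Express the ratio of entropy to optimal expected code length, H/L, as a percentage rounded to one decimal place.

Entropy H = −Σ p log₂ p ≈ 1.6378 bits.
Huffman merges: 11/100+7/50→1/4; 17/100+1/4→21/50; 21/50+29/50→1. L = 167/100 ≈ 1.6700.
Efficiency = H/L = 1.6378/1.6700 = 98.1%.

98.1%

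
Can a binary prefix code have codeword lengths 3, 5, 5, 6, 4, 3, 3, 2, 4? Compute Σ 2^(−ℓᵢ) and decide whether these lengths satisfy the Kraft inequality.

0.828125; yes

With common denominator 2^6 = 64: Σ 2^(−ℓᵢ) = 8/64 + 2/64 + 2/64 + 1/64 + 4/64 + 8/64 + 8/64 + 16/64 + 4/64 = 53/64 = 0.828125.
Kraft's inequality requires Σ ≤ 1; here Σ = 0.828125 ≤ 1, so such a prefix code exists.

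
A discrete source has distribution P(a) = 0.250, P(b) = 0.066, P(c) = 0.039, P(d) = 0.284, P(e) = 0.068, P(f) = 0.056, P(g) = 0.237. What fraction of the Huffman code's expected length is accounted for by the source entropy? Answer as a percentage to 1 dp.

99.5%

Entropy H = −Σ p log₂ p ≈ 2.4460 bits.
Huffman merges: 39/1000+7/125→19/200; 33/500+17/250→67/500; 19/200+67/500→229/1000; 229/1000+237/1000→233/500; 1/4+71/250→267/500; 233/500+267/500→1. L = 1229/500 ≈ 2.4580.
Efficiency = H/L = 2.4460/2.4580 = 99.5%.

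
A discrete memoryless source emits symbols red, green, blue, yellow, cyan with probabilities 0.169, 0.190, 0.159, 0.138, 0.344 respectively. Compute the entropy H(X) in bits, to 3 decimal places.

2.234 bits

H = −Σ pᵢ log₂ pᵢ.
−0.169·log₂(0.169) = 0.4335
−0.190·log₂(0.190) = 0.4552
−0.159·log₂(0.159) = 0.4218
−0.138·log₂(0.138) = 0.3943
−0.344·log₂(0.344) = 0.5296
Sum ≈ 2.2344 → 2.234 bits.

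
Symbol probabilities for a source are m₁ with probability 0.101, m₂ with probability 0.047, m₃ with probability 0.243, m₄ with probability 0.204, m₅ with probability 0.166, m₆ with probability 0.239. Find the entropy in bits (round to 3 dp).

H = −Σ pᵢ log₂ pᵢ.
−0.101·log₂(0.101) = 0.3341
−0.047·log₂(0.047) = 0.2073
−0.243·log₂(0.243) = 0.4960
−0.204·log₂(0.204) = 0.4678
−0.166·log₂(0.166) = 0.4301
−0.239·log₂(0.239) = 0.4935
Sum ≈ 2.4288 → 2.429 bits.

2.429 bits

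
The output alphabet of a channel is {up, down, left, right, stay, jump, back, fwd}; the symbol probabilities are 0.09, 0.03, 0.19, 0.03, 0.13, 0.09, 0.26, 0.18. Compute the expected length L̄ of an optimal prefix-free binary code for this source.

Repeatedly combine the two least-probable nodes; the expected code length is the sum of the merged weights.
merge 3/100 + 3/100 → 3/50
merge 3/50 + 9/100 → 3/20
merge 9/100 + 13/100 → 11/50
merge 3/20 + 9/50 → 33/100
merge 19/100 + 11/50 → 41/100
merge 13/50 + 33/100 → 59/100
merge 41/100 + 59/100 → 1
L = 3/50 + 3/20 + 11/50 + 33/100 + 41/100 + 59/100 + 1 = 69/25 = 2.76 bits/symbol.

2.76 bits/symbol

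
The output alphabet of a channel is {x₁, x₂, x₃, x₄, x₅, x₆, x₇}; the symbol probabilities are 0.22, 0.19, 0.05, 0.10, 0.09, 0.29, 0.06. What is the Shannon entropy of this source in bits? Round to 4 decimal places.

H = −Σ pᵢ log₂ pᵢ.
−0.22·log₂(0.22) = 0.4806
−0.19·log₂(0.19) = 0.4552
−0.05·log₂(0.05) = 0.2161
−0.10·log₂(0.10) = 0.3322
−0.09·log₂(0.09) = 0.3127
−0.29·log₂(0.29) = 0.5179
−0.06·log₂(0.06) = 0.2435
Sum ≈ 2.5582 → 2.5582 bits.

2.5582 bits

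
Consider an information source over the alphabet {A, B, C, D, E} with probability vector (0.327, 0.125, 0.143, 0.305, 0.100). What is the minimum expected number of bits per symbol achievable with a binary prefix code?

Repeatedly combine the two least-probable nodes; the expected code length is the sum of the merged weights.
merge 1/10 + 1/8 → 9/40
merge 143/1000 + 9/40 → 46/125
merge 61/200 + 327/1000 → 79/125
merge 46/125 + 79/125 → 1
L = 9/40 + 46/125 + 79/125 + 1 = 89/40 = 2.225 bits/symbol.

2.225 bits/symbol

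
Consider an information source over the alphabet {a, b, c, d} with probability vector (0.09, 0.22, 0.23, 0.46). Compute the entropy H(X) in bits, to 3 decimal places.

H = −Σ pᵢ log₂ pᵢ.
−0.09·log₂(0.09) = 0.3127
−0.22·log₂(0.22) = 0.4806
−0.23·log₂(0.23) = 0.4877
−0.46·log₂(0.46) = 0.5153
Sum ≈ 1.7962 → 1.796 bits.

1.796 bits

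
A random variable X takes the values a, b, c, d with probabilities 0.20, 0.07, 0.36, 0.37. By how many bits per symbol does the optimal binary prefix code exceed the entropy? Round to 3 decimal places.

Entropy H = −Σ p log₂ p ≈ 1.7943 bits.
Huffman merges: 7/100+1/5→27/100; 27/100+9/25→63/100; 37/100+63/100→1. L = 19/10 ≈ 1.9000.
L − H = 1.9000 − 1.7943 = 0.106 bits.

0.106 bits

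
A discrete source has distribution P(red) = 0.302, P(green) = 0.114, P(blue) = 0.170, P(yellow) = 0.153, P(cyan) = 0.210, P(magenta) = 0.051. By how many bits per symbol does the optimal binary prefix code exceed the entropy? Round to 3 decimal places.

0.063 bits

Entropy H = −Σ p log₂ p ≈ 2.4196 bits.
Huffman merges: 51/1000+57/500→33/200; 153/1000+33/200→159/500; 17/100+21/100→19/50; 151/500+159/500→31/50; 19/50+31/50→1. L = 2483/1000 ≈ 2.4830.
L − H = 2.4830 − 2.4196 = 0.063 bits.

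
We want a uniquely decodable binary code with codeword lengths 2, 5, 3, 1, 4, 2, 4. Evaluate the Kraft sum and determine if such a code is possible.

With common denominator 2^5 = 32: Σ 2^(−ℓᵢ) = 8/32 + 1/32 + 4/32 + 16/32 + 2/32 + 8/32 + 2/32 = 41/32 = 1.28125.
Kraft's inequality requires Σ ≤ 1; here Σ = 1.28125 > 1, so no such prefix code exists.

1.28125; no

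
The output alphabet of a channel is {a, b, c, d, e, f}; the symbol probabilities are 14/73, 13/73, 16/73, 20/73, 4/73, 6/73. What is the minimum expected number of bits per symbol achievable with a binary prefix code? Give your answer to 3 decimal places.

2.452 bits/symbol

Repeatedly combine the two least-probable nodes; the expected code length is the sum of the merged weights.
merge 4/73 + 6/73 → 10/73
merge 10/73 + 13/73 → 23/73
merge 14/73 + 16/73 → 30/73
merge 20/73 + 23/73 → 43/73
merge 30/73 + 43/73 → 1
L = 10/73 + 23/73 + 30/73 + 43/73 + 1 = 179/73 ≈ 2.452 bits/symbol.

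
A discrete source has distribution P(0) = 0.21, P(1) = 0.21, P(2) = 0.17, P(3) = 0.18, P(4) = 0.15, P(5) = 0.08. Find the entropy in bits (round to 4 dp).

2.5276 bits

H = −Σ pᵢ log₂ pᵢ.
−0.21·log₂(0.21) = 0.4728
−0.21·log₂(0.21) = 0.4728
−0.17·log₂(0.17) = 0.4346
−0.18·log₂(0.18) = 0.4453
−0.15·log₂(0.15) = 0.4105
−0.08·log₂(0.08) = 0.2915
Sum ≈ 2.5276 → 2.5276 bits.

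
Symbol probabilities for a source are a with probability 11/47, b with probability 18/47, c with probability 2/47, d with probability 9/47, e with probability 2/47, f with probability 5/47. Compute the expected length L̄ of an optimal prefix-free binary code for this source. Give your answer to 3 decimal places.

2.277 bits/symbol

Repeatedly combine the two least-probable nodes; the expected code length is the sum of the merged weights.
merge 2/47 + 2/47 → 4/47
merge 4/47 + 5/47 → 9/47
merge 9/47 + 9/47 → 18/47
merge 11/47 + 18/47 → 29/47
merge 18/47 + 29/47 → 1
L = 4/47 + 9/47 + 18/47 + 29/47 + 1 = 107/47 ≈ 2.277 bits/symbol.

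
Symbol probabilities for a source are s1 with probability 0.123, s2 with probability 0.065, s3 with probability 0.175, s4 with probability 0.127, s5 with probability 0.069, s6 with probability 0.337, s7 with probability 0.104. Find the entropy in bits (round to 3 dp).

H = −Σ pᵢ log₂ pᵢ.
−0.123·log₂(0.123) = 0.3719
−0.065·log₂(0.065) = 0.2563
−0.175·log₂(0.175) = 0.4401
−0.127·log₂(0.127) = 0.3781
−0.069·log₂(0.069) = 0.2662
−0.337·log₂(0.337) = 0.5288
−0.104·log₂(0.104) = 0.3396
Sum ≈ 2.5809 → 2.581 bits.

2.581 bits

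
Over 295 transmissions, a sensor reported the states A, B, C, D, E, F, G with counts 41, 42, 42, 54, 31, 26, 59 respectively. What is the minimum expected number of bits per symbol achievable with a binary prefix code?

2.8 bits/symbol

Probabilities are the counts divided by 295.
Repeatedly combine the two least-probable nodes; the expected code length is the sum of the merged weights.
merge 26/295 + 31/295 → 57/295
merge 41/295 + 42/295 → 83/295
merge 42/295 + 54/295 → 96/295
merge 57/295 + 1/5 → 116/295
merge 83/295 + 96/295 → 179/295
merge 116/295 + 179/295 → 1
L = 57/295 + 83/295 + 96/295 + 116/295 + 179/295 + 1 = 14/5 = 2.8 bits/symbol.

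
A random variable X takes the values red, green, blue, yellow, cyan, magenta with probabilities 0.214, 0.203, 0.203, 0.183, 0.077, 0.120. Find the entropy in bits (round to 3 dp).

H = −Σ pᵢ log₂ pᵢ.
−0.214·log₂(0.214) = 0.4760
−0.203·log₂(0.203) = 0.4670
−0.203·log₂(0.203) = 0.4670
−0.183·log₂(0.183) = 0.4484
−0.077·log₂(0.077) = 0.2848
−0.120·log₂(0.120) = 0.3671
Sum ≈ 2.5102 → 2.510 bits.

2.510 bits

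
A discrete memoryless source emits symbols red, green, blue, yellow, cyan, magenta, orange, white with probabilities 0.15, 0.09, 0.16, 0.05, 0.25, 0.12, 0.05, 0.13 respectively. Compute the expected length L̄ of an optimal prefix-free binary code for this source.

2.85 bits/symbol

Repeatedly combine the two least-probable nodes; the expected code length is the sum of the merged weights.
merge 1/20 + 1/20 → 1/10
merge 9/100 + 1/10 → 19/100
merge 3/25 + 13/100 → 1/4
merge 3/20 + 4/25 → 31/100
merge 19/100 + 1/4 → 11/25
merge 1/4 + 31/100 → 14/25
merge 11/25 + 14/25 → 1
L = 1/10 + 19/100 + 1/4 + 31/100 + 11/25 + 14/25 + 1 = 57/20 = 2.85 bits/symbol.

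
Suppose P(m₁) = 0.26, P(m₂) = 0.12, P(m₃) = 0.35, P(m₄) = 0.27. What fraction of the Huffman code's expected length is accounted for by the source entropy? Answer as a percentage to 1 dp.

Entropy H = −Σ p log₂ p ≈ 1.9125 bits.
Huffman merges: 3/25+13/50→19/50; 27/100+7/20→31/50; 19/50+31/50→1. L = 2 ≈ 2.0000.
Efficiency = H/L = 1.9125/2.0000 = 95.6%.

95.6%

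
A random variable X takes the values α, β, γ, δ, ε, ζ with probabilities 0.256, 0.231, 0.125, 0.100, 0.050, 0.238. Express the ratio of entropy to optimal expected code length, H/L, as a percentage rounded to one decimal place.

Entropy H = −Σ p log₂ p ≈ 2.4078 bits.
Huffman merges: 1/20+1/10→3/20; 1/8+3/20→11/40; 231/1000+119/500→469/1000; 32/125+11/40→531/1000; 469/1000+531/1000→1. L = 97/40 ≈ 2.4250.
Efficiency = H/L = 2.4078/2.4250 = 99.3%.

99.3%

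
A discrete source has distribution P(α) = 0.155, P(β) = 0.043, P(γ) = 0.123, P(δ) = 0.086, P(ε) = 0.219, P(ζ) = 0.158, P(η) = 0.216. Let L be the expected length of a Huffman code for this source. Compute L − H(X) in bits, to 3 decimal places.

0.028 bits

Entropy H = −Σ p log₂ p ≈ 2.6663 bits.
Huffman merges: 43/1000+43/500→129/1000; 123/1000+129/1000→63/250; 31/200+79/500→313/1000; 27/125+219/1000→87/200; 63/250+313/1000→113/200; 87/200+113/200→1. L = 1347/500 ≈ 2.6940.
L − H = 2.6940 − 2.6663 = 0.028 bits.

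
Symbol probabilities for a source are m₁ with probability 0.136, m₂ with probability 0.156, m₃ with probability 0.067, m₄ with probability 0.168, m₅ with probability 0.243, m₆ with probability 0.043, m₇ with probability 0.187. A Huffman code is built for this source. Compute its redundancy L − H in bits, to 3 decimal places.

0.033 bits

Entropy H = −Σ p log₂ p ≈ 2.6467 bits.
Huffman merges: 43/1000+67/1000→11/100; 11/100+17/125→123/500; 39/250+21/125→81/250; 187/1000+243/1000→43/100; 123/500+81/250→57/100; 43/100+57/100→1. L = 67/25 ≈ 2.6800.
L − H = 2.6800 − 2.6467 = 0.033 bits.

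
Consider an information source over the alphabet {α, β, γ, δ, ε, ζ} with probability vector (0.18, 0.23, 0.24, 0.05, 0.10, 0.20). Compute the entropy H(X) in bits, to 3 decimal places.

H = −Σ pᵢ log₂ pᵢ.
−0.18·log₂(0.18) = 0.4453
−0.23·log₂(0.23) = 0.4877
−0.24·log₂(0.24) = 0.4941
−0.05·log₂(0.05) = 0.2161
−0.10·log₂(0.10) = 0.3322
−0.20·log₂(0.20) = 0.4644
Sum ≈ 2.4398 → 2.440 bits.

2.440 bits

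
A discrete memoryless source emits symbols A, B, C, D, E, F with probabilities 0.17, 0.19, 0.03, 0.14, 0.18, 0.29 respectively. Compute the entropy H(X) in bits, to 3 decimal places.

2.402 bits

H = −Σ pᵢ log₂ pᵢ.
−0.17·log₂(0.17) = 0.4346
−0.19·log₂(0.19) = 0.4552
−0.03·log₂(0.03) = 0.1518
−0.14·log₂(0.14) = 0.3971
−0.18·log₂(0.18) = 0.4453
−0.29·log₂(0.29) = 0.5179
Sum ≈ 2.4019 → 2.402 bits.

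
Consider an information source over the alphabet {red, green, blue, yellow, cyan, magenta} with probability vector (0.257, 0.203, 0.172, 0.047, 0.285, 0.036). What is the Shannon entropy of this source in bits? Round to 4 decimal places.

2.3037 bits

H = −Σ pᵢ log₂ pᵢ.
−0.257·log₂(0.257) = 0.5038
−0.203·log₂(0.203) = 0.4670
−0.172·log₂(0.172) = 0.4368
−0.047·log₂(0.047) = 0.2073
−0.285·log₂(0.285) = 0.5161
−0.036·log₂(0.036) = 0.1727
Sum ≈ 2.3037 → 2.3037 bits.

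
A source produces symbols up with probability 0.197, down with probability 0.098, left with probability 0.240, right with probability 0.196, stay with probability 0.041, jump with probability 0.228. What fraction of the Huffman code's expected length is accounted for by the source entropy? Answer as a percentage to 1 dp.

Entropy H = −Σ p log₂ p ≈ 2.4203 bits.
Huffman merges: 41/1000+49/500→139/1000; 139/1000+49/250→67/200; 197/1000+57/250→17/40; 6/25+67/200→23/40; 17/40+23/40→1. L = 1237/500 ≈ 2.4740.
Efficiency = H/L = 2.4203/2.4740 = 97.8%.

97.8%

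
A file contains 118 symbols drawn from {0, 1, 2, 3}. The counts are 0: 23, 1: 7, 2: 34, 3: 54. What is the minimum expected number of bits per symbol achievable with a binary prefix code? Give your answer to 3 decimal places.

1.797 bits/symbol

Probabilities are the counts divided by 118.
Repeatedly combine the two least-probable nodes; the expected code length is the sum of the merged weights.
merge 7/118 + 23/118 → 15/59
merge 15/59 + 17/59 → 32/59
merge 27/59 + 32/59 → 1
L = 15/59 + 32/59 + 1 = 106/59 ≈ 1.797 bits/symbol.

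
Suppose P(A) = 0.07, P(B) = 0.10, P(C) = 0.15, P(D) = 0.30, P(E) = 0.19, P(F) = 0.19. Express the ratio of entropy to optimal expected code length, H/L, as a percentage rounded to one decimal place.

Entropy H = −Σ p log₂ p ≈ 2.4428 bits.
Huffman merges: 7/100+1/10→17/100; 3/20+17/100→8/25; 19/100+19/100→19/50; 3/10+8/25→31/50; 19/50+31/50→1. L = 249/100 ≈ 2.4900.
Efficiency = H/L = 2.4428/2.4900 = 98.1%.

98.1%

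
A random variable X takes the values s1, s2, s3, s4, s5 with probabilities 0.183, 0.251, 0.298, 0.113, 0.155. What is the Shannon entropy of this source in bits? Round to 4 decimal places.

2.2418 bits

H = −Σ pᵢ log₂ pᵢ.
−0.183·log₂(0.183) = 0.4484
−0.251·log₂(0.251) = 0.5006
−0.298·log₂(0.298) = 0.5205
−0.113·log₂(0.113) = 0.3555
−0.155·log₂(0.155) = 0.4169
Sum ≈ 2.2418 → 2.2418 bits.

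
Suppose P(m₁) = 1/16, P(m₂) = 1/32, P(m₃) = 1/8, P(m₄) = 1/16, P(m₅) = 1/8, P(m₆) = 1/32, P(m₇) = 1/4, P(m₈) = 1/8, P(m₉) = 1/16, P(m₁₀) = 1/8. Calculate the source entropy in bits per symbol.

Each probability is a power of 1/2, so log₂(1/p) is an integer.
H = Σ p·log₂(1/p) = 1/16·4 + 1/32·5 + 1/8·3 + 1/16·4 + 1/8·3 + 1/32·5 + 1/4·2 + 1/8·3 + 1/16·4 + 1/8·3 = 3.0625 bits.

3.0625 bits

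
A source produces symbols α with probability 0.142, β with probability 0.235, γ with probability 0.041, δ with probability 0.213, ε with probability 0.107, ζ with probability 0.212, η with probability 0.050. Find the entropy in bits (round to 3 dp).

2.591 bits

H = −Σ pᵢ log₂ pᵢ.
−0.142·log₂(0.142) = 0.3999
−0.235·log₂(0.235) = 0.4910
−0.041·log₂(0.041) = 0.1889
−0.213·log₂(0.213) = 0.4752
−0.107·log₂(0.107) = 0.3450
−0.212·log₂(0.212) = 0.4744
−0.050·log₂(0.050) = 0.2161
Sum ≈ 2.5905 → 2.591 bits.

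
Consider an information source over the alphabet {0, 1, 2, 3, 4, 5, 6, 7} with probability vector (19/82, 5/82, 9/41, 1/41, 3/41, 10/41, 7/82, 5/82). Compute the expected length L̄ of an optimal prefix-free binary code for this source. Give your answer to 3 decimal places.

2.695 bits/symbol

Repeatedly combine the two least-probable nodes; the expected code length is the sum of the merged weights.
merge 1/41 + 5/82 → 7/82
merge 5/82 + 3/41 → 11/82
merge 7/82 + 7/82 → 7/41
merge 11/82 + 7/41 → 25/82
merge 9/41 + 19/82 → 37/82
merge 10/41 + 25/82 → 45/82
merge 37/82 + 45/82 → 1
L = 7/82 + 11/82 + 7/41 + 25/82 + 37/82 + 45/82 + 1 = 221/82 ≈ 2.695 bits/symbol.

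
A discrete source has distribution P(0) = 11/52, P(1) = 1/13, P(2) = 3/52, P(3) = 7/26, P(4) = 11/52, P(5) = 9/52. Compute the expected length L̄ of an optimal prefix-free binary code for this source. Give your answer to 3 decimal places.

Repeatedly combine the two least-probable nodes; the expected code length is the sum of the merged weights.
merge 3/52 + 1/13 → 7/52
merge 7/52 + 9/52 → 4/13
merge 11/52 + 11/52 → 11/26
merge 7/26 + 4/13 → 15/26
merge 11/26 + 15/26 → 1
L = 7/52 + 4/13 + 11/26 + 15/26 + 1 = 127/52 ≈ 2.442 bits/symbol.

2.442 bits/symbol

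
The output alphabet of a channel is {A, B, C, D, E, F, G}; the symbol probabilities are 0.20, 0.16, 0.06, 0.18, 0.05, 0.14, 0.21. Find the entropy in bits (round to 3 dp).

2.662 bits

H = −Σ pᵢ log₂ pᵢ.
−0.20·log₂(0.20) = 0.4644
−0.16·log₂(0.16) = 0.4230
−0.06·log₂(0.06) = 0.2435
−0.18·log₂(0.18) = 0.4453
−0.05·log₂(0.05) = 0.2161
−0.14·log₂(0.14) = 0.3971
−0.21·log₂(0.21) = 0.4728
Sum ≈ 2.6623 → 2.662 bits.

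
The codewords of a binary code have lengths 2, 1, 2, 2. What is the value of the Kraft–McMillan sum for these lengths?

1.25

With common denominator 2^2 = 4: Σ 2^(−ℓᵢ) = 1/4 + 2/4 + 1/4 + 1/4 = 5/4 = 1.25.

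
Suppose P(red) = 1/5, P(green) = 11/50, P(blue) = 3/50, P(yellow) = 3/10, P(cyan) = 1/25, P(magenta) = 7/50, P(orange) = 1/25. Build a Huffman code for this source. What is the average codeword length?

Repeatedly combine the two least-probable nodes; the expected code length is the sum of the merged weights.
merge 1/25 + 1/25 → 2/25
merge 3/50 + 2/25 → 7/50
merge 7/50 + 7/50 → 7/25
merge 1/5 + 11/50 → 21/50
merge 7/25 + 3/10 → 29/50
merge 21/50 + 29/50 → 1
L = 2/25 + 7/50 + 7/25 + 21/50 + 29/50 + 1 = 5/2 = 2.5 bits/symbol.

2.5 bits/symbol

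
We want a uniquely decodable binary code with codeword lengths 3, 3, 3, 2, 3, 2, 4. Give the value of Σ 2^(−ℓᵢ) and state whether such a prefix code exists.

1.0625; no

With common denominator 2^4 = 16: Σ 2^(−ℓᵢ) = 2/16 + 2/16 + 2/16 + 4/16 + 2/16 + 4/16 + 1/16 = 17/16 = 1.0625.
Kraft's inequality requires Σ ≤ 1; here Σ = 1.0625 > 1, so no such prefix code exists.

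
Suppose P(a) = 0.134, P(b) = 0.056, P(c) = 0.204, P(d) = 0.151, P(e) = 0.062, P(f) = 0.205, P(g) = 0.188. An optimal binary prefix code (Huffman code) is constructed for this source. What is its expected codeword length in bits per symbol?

Repeatedly combine the two least-probable nodes; the expected code length is the sum of the merged weights.
merge 7/125 + 31/500 → 59/500
merge 59/500 + 67/500 → 63/250
merge 151/1000 + 47/250 → 339/1000
merge 51/250 + 41/200 → 409/1000
merge 63/250 + 339/1000 → 591/1000
merge 409/1000 + 591/1000 → 1
L = 59/500 + 63/250 + 339/1000 + 409/1000 + 591/1000 + 1 = 2709/1000 = 2.709 bits/symbol.

2.709 bits/symbol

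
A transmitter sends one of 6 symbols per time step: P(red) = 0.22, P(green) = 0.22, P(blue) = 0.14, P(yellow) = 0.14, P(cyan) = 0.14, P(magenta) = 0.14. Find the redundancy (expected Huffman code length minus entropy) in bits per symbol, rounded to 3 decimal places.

Entropy H = −Σ p log₂ p ≈ 2.5496 bits.
Huffman merges: 7/50+7/50→7/25; 7/50+7/50→7/25; 11/50+11/50→11/25; 7/25+7/25→14/25; 11/25+14/25→1. L = 64/25 ≈ 2.5600.
L − H = 2.5600 − 2.5496 = 0.010 bits.

0.010 bits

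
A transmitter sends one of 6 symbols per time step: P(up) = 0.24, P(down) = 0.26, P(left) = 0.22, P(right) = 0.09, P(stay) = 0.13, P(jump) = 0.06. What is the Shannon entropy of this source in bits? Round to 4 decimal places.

H = −Σ pᵢ log₂ pᵢ.
−0.24·log₂(0.24) = 0.4941
−0.26·log₂(0.26) = 0.5053
−0.22·log₂(0.22) = 0.4806
−0.09·log₂(0.09) = 0.3127
−0.13·log₂(0.13) = 0.3826
−0.06·log₂(0.06) = 0.2435
Sum ≈ 2.4188 → 2.4188 bits.

2.4188 bits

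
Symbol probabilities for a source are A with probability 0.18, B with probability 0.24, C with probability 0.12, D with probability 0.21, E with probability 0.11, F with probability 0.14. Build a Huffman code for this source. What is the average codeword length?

2.55 bits/symbol

Repeatedly combine the two least-probable nodes; the expected code length is the sum of the merged weights.
merge 11/100 + 3/25 → 23/100
merge 7/50 + 9/50 → 8/25
merge 21/100 + 23/100 → 11/25
merge 6/25 + 8/25 → 14/25
merge 11/25 + 14/25 → 1
L = 23/100 + 8/25 + 11/25 + 14/25 + 1 = 51/20 = 2.55 bits/symbol.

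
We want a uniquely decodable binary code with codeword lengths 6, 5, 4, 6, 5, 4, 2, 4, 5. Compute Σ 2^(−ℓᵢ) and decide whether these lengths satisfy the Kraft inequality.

0.5625; yes

With common denominator 2^6 = 64: Σ 2^(−ℓᵢ) = 1/64 + 2/64 + 4/64 + 1/64 + 2/64 + 4/64 + 16/64 + 4/64 + 2/64 = 36/64 = 0.5625.
Kraft's inequality requires Σ ≤ 1; here Σ = 0.5625 ≤ 1, so such a prefix code exists.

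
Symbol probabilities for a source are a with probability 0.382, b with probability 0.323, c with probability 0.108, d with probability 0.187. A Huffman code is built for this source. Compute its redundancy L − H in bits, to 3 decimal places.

0.057 bits

Entropy H = −Σ p log₂ p ≈ 1.8561 bits.
Huffman merges: 27/250+187/1000→59/200; 59/200+323/1000→309/500; 191/500+309/500→1. L = 1913/1000 ≈ 1.9130.
L − H = 1.9130 − 1.8561 = 0.057 bits.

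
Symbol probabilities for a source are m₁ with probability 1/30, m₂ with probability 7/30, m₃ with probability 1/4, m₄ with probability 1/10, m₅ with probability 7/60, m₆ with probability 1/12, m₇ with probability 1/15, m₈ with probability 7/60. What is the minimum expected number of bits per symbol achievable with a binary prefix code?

2.8 bits/symbol

Repeatedly combine the two least-probable nodes; the expected code length is the sum of the merged weights.
merge 1/30 + 1/15 → 1/10
merge 1/12 + 1/10 → 11/60
merge 1/10 + 7/60 → 13/60
merge 7/60 + 11/60 → 3/10
merge 13/60 + 7/30 → 9/20
merge 1/4 + 3/10 → 11/20
merge 9/20 + 11/20 → 1
L = 1/10 + 11/60 + 13/60 + 3/10 + 9/20 + 11/20 + 1 = 14/5 = 2.8 bits/symbol.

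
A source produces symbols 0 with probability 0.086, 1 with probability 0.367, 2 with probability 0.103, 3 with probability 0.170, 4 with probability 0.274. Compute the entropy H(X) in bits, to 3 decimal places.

2.119 bits

H = −Σ pᵢ log₂ pᵢ.
−0.086·log₂(0.086) = 0.3044
−0.367·log₂(0.367) = 0.5307
−0.103·log₂(0.103) = 0.3378
−0.170·log₂(0.170) = 0.4346
−0.274·log₂(0.274) = 0.5118
Sum ≈ 2.1193 → 2.119 bits.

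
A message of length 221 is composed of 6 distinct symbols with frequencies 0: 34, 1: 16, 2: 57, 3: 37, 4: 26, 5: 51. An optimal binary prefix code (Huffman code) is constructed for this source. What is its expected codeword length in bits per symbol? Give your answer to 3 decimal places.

2.511 bits/symbol

Probabilities are the counts divided by 221.
Repeatedly combine the two least-probable nodes; the expected code length is the sum of the merged weights.
merge 16/221 + 2/17 → 42/221
merge 2/13 + 37/221 → 71/221
merge 42/221 + 3/13 → 93/221
merge 57/221 + 71/221 → 128/221
merge 93/221 + 128/221 → 1
L = 42/221 + 71/221 + 93/221 + 128/221 + 1 = 555/221 ≈ 2.511 bits/symbol.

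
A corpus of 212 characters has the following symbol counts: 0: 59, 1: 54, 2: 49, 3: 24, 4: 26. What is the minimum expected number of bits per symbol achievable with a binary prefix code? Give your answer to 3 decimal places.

2.236 bits/symbol

Probabilities are the counts divided by 212.
Repeatedly combine the two least-probable nodes; the expected code length is the sum of the merged weights.
merge 6/53 + 13/106 → 25/106
merge 49/212 + 25/106 → 99/212
merge 27/106 + 59/212 → 113/212
merge 99/212 + 113/212 → 1
L = 25/106 + 99/212 + 113/212 + 1 = 237/106 ≈ 2.236 bits/symbol.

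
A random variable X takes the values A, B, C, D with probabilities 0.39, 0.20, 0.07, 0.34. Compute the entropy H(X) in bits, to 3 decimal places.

H = −Σ pᵢ log₂ pᵢ.
−0.39·log₂(0.39) = 0.5298
−0.20·log₂(0.20) = 0.4644
−0.07·log₂(0.07) = 0.2686
−0.34·log₂(0.34) = 0.5292
Sum ≈ 1.7919 → 1.792 bits.

1.792 bits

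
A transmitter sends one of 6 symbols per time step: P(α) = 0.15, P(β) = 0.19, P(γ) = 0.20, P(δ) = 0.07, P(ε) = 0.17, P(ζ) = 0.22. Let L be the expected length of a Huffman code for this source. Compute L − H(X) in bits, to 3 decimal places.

0.066 bits

Entropy H = −Σ p log₂ p ≈ 2.5139 bits.
Huffman merges: 7/100+3/20→11/50; 17/100+19/100→9/25; 1/5+11/50→21/50; 11/50+9/25→29/50; 21/50+29/50→1. L = 129/50 ≈ 2.5800.
L − H = 2.5800 − 2.5139 = 0.066 bits.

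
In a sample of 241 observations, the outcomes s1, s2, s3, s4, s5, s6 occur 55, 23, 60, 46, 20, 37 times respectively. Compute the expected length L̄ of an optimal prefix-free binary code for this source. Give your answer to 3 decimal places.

2.510 bits/symbol

Probabilities are the counts divided by 241.
Repeatedly combine the two least-probable nodes; the expected code length is the sum of the merged weights.
merge 20/241 + 23/241 → 43/241
merge 37/241 + 43/241 → 80/241
merge 46/241 + 55/241 → 101/241
merge 60/241 + 80/241 → 140/241
merge 101/241 + 140/241 → 1
L = 43/241 + 80/241 + 101/241 + 140/241 + 1 = 605/241 ≈ 2.510 bits/symbol.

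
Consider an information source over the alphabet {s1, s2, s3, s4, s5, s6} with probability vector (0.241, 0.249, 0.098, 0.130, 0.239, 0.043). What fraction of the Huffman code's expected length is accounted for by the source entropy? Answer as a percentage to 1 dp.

Entropy H = −Σ p log₂ p ≈ 2.3940 bits.
Huffman merges: 43/1000+49/500→141/1000; 13/100+141/1000→271/1000; 239/1000+241/1000→12/25; 249/1000+271/1000→13/25; 12/25+13/25→1. L = 603/250 ≈ 2.4120.
Efficiency = H/L = 2.3940/2.4120 = 99.3%.

99.3%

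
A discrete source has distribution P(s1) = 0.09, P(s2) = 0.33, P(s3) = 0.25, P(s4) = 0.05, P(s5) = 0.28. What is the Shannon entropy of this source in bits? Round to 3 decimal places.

2.071 bits

H = −Σ pᵢ log₂ pᵢ.
−0.09·log₂(0.09) = 0.3127
−0.33·log₂(0.33) = 0.5278
−0.25·log₂(0.25) = 0.5000
−0.05·log₂(0.05) = 0.2161
−0.28·log₂(0.28) = 0.5142
Sum ≈ 2.0708 → 2.071 bits.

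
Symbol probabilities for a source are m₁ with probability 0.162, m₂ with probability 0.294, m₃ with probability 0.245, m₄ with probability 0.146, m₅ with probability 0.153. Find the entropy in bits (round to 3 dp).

H = −Σ pᵢ log₂ pᵢ.
−0.162·log₂(0.162) = 0.4254
−0.294·log₂(0.294) = 0.5192
−0.245·log₂(0.245) = 0.4971
−0.146·log₂(0.146) = 0.4053
−0.153·log₂(0.153) = 0.4144
Sum ≈ 2.2615 → 2.261 bits.

2.261 bits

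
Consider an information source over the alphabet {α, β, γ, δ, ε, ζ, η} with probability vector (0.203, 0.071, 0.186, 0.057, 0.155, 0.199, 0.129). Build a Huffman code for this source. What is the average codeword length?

Repeatedly combine the two least-probable nodes; the expected code length is the sum of the merged weights.
merge 57/1000 + 71/1000 → 16/125
merge 16/125 + 129/1000 → 257/1000
merge 31/200 + 93/500 → 341/1000
merge 199/1000 + 203/1000 → 201/500
merge 257/1000 + 341/1000 → 299/500
merge 201/500 + 299/500 → 1
L = 16/125 + 257/1000 + 341/1000 + 201/500 + 299/500 + 1 = 1363/500 = 2.726 bits/symbol.

2.726 bits/symbol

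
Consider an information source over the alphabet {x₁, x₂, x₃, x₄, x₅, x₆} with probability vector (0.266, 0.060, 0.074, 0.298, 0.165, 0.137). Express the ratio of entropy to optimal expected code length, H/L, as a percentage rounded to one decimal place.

Entropy H = −Σ p log₂ p ≈ 2.3720 bits.
Huffman merges: 3/50+37/500→67/500; 67/500+137/1000→271/1000; 33/200+133/500→431/1000; 271/1000+149/500→569/1000; 431/1000+569/1000→1. L = 481/200 ≈ 2.4050.
Efficiency = H/L = 2.3720/2.4050 = 98.6%.

98.6%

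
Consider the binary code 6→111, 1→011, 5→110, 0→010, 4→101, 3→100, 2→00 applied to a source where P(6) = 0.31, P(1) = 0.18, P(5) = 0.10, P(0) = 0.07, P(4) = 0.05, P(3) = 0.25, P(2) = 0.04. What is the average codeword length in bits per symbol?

L̄ = Σ pᵢ·ℓᵢ = 0.31·3 + 0.18·3 + 0.10·3 + 0.07·3 + 0.05·3 + 0.25·3 + 0.04·2 = 2.96 bits/symbol.

2.96 bits/symbol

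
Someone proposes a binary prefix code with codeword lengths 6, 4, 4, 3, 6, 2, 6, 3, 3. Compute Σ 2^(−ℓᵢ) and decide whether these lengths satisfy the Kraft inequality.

0.796875; yes

With common denominator 2^6 = 64: Σ 2^(−ℓᵢ) = 1/64 + 4/64 + 4/64 + 8/64 + 1/64 + 16/64 + 1/64 + 8/64 + 8/64 = 51/64 = 0.796875.
Kraft's inequality requires Σ ≤ 1; here Σ = 0.796875 ≤ 1, so such a prefix code exists.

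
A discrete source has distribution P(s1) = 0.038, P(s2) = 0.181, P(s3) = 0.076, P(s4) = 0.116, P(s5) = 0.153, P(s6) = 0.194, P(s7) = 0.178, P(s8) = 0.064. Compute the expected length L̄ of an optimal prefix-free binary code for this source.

Repeatedly combine the two least-probable nodes; the expected code length is the sum of the merged weights.
merge 19/500 + 8/125 → 51/500
merge 19/250 + 51/500 → 89/500
merge 29/250 + 153/1000 → 269/1000
merge 89/500 + 89/500 → 89/250
merge 181/1000 + 97/500 → 3/8
merge 269/1000 + 89/250 → 5/8
merge 3/8 + 5/8 → 1
L = 51/500 + 89/500 + 269/1000 + 89/250 + 3/8 + 5/8 + 1 = 581/200 = 2.905 bits/symbol.

2.905 bits/symbol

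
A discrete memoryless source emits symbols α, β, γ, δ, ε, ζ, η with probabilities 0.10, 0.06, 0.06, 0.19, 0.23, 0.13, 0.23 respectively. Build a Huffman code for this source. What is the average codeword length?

Repeatedly combine the two least-probable nodes; the expected code length is the sum of the merged weights.
merge 3/50 + 3/50 → 3/25
merge 1/10 + 3/25 → 11/50
merge 13/100 + 19/100 → 8/25
merge 11/50 + 23/100 → 9/20
merge 23/100 + 8/25 → 11/20
merge 9/20 + 11/20 → 1
L = 3/25 + 11/50 + 8/25 + 9/20 + 11/20 + 1 = 133/50 = 2.66 bits/symbol.

2.66 bits/symbol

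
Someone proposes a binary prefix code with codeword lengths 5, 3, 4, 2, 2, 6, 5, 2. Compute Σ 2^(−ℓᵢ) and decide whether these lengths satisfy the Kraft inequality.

With common denominator 2^6 = 64: Σ 2^(−ℓᵢ) = 2/64 + 8/64 + 4/64 + 16/64 + 16/64 + 1/64 + 2/64 + 16/64 = 65/64 = 1.015625.
Kraft's inequality requires Σ ≤ 1; here Σ = 1.015625 > 1, so no such prefix code exists.

1.015625; no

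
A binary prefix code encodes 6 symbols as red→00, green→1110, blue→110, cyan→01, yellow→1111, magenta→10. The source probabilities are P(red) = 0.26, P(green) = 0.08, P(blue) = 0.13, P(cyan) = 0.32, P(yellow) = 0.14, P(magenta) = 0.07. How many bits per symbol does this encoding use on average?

2.57 bits/symbol

L̄ = Σ pᵢ·ℓᵢ = 0.26·2 + 0.08·4 + 0.13·3 + 0.32·2 + 0.14·4 + 0.07·2 = 2.57 bits/symbol.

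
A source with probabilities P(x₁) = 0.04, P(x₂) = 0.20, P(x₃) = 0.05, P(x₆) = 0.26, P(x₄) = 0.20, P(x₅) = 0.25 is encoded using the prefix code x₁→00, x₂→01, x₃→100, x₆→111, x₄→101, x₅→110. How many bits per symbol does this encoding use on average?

L̄ = Σ pᵢ·ℓᵢ = 0.04·2 + 0.20·2 + 0.05·3 + 0.26·3 + 0.20·3 + 0.25·3 = 2.76 bits/symbol.

2.76 bits/symbol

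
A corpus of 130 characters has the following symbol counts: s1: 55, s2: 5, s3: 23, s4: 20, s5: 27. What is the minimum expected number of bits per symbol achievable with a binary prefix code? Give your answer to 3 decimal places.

Probabilities are the counts divided by 130.
Repeatedly combine the two least-probable nodes; the expected code length is the sum of the merged weights.
merge 1/26 + 2/13 → 5/26
merge 23/130 + 5/26 → 24/65
merge 27/130 + 24/65 → 15/26
merge 11/26 + 15/26 → 1
L = 5/26 + 24/65 + 15/26 + 1 = 139/65 ≈ 2.138 bits/symbol.

2.138 bits/symbol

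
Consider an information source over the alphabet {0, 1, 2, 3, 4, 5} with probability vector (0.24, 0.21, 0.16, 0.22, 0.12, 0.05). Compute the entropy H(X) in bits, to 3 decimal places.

H = −Σ pᵢ log₂ pᵢ.
−0.24·log₂(0.24) = 0.4941
−0.21·log₂(0.21) = 0.4728
−0.16·log₂(0.16) = 0.4230
−0.22·log₂(0.22) = 0.4806
−0.12·log₂(0.12) = 0.3671
−0.05·log₂(0.05) = 0.2161
Sum ≈ 2.4537 → 2.454 bits.

2.454 bits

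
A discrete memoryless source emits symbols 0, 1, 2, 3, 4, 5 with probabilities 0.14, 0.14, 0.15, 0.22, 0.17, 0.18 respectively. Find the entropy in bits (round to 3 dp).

H = −Σ pᵢ log₂ pᵢ.
−0.14·log₂(0.14) = 0.3971
−0.14·log₂(0.14) = 0.3971
−0.15·log₂(0.15) = 0.4105
−0.22·log₂(0.22) = 0.4806
−0.17·log₂(0.17) = 0.4346
−0.18·log₂(0.18) = 0.4453
Sum ≈ 2.5652 → 2.565 bits.

2.565 bits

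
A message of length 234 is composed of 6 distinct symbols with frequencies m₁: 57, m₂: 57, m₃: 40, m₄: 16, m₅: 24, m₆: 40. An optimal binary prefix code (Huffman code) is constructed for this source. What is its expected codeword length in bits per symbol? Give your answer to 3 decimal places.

Probabilities are the counts divided by 234.
Repeatedly combine the two least-probable nodes; the expected code length is the sum of the merged weights.
merge 8/117 + 4/39 → 20/117
merge 20/117 + 20/117 → 40/117
merge 20/117 + 19/78 → 97/234
merge 19/78 + 40/117 → 137/234
merge 97/234 + 137/234 → 1
L = 20/117 + 40/117 + 97/234 + 137/234 + 1 = 98/39 ≈ 2.513 bits/symbol.

2.513 bits/symbol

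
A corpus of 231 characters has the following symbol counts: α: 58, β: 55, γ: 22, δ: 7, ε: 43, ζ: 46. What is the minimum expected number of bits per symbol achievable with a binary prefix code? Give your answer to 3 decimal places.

Probabilities are the counts divided by 231.
Repeatedly combine the two least-probable nodes; the expected code length is the sum of the merged weights.
merge 1/33 + 2/21 → 29/231
merge 29/231 + 43/231 → 24/77
merge 46/231 + 5/21 → 101/231
merge 58/231 + 24/77 → 130/231
merge 101/231 + 130/231 → 1
L = 29/231 + 24/77 + 101/231 + 130/231 + 1 = 563/231 ≈ 2.437 bits/symbol.

2.437 bits/symbol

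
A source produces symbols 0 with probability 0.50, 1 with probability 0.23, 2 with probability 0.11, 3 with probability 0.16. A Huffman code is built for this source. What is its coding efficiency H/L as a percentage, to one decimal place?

99.5%

Entropy H = −Σ p log₂ p ≈ 1.7610 bits.
Huffman merges: 11/100+4/25→27/100; 23/100+27/100→1/2; 1/2+1/2→1. L = 177/100 ≈ 1.7700.
Efficiency = H/L = 1.7610/1.7700 = 99.5%.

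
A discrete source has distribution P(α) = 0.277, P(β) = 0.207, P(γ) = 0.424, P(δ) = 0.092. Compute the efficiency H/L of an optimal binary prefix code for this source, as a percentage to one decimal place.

97.3%

Entropy H = −Σ p log₂ p ≈ 1.8249 bits.
Huffman merges: 23/250+207/1000→299/1000; 277/1000+299/1000→72/125; 53/125+72/125→1. L = 15/8 ≈ 1.8750.
Efficiency = H/L = 1.8249/1.8750 = 97.3%.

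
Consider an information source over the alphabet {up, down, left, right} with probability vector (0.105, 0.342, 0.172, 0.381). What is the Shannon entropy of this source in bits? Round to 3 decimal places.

1.838 bits

H = −Σ pᵢ log₂ pᵢ.
−0.105·log₂(0.105) = 0.3414
−0.342·log₂(0.342) = 0.5294
−0.172·log₂(0.172) = 0.4368
−0.381·log₂(0.381) = 0.5304
Sum ≈ 1.8380 → 1.838 bits.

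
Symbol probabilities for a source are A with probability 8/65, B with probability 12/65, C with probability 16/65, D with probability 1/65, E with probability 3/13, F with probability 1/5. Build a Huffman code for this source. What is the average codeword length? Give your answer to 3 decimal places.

2.462 bits/symbol

Repeatedly combine the two least-probable nodes; the expected code length is the sum of the merged weights.
merge 1/65 + 8/65 → 9/65
merge 9/65 + 12/65 → 21/65
merge 1/5 + 3/13 → 28/65
merge 16/65 + 21/65 → 37/65
merge 28/65 + 37/65 → 1
L = 9/65 + 21/65 + 28/65 + 37/65 + 1 = 32/13 ≈ 2.462 bits/symbol.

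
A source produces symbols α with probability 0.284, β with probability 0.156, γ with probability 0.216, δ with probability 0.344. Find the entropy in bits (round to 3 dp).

1.941 bits

H = −Σ pᵢ log₂ pᵢ.
−0.284·log₂(0.284) = 0.5158
−0.156·log₂(0.156) = 0.4181
−0.216·log₂(0.216) = 0.4776
−0.344·log₂(0.344) = 0.5296
Sum ≈ 1.9410 → 1.941 bits.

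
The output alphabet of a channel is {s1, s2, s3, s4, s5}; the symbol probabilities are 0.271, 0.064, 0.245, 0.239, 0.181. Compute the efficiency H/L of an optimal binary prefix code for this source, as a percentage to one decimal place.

98.1%

Entropy H = −Σ p log₂ p ≈ 2.2013 bits.
Huffman merges: 8/125+181/1000→49/200; 239/1000+49/200→121/250; 49/200+271/1000→129/250; 121/250+129/250→1. L = 449/200 ≈ 2.2450.
Efficiency = H/L = 2.2013/2.2450 = 98.1%.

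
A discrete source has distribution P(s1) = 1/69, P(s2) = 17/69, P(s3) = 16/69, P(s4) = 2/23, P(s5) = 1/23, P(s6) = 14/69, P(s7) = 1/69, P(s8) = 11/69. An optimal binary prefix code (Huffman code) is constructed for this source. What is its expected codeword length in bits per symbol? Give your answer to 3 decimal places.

Repeatedly combine the two least-probable nodes; the expected code length is the sum of the merged weights.
merge 1/69 + 1/69 → 2/69
merge 2/69 + 1/23 → 5/69
merge 5/69 + 2/23 → 11/69
merge 11/69 + 11/69 → 22/69
merge 14/69 + 16/69 → 10/23
merge 17/69 + 22/69 → 13/23
merge 10/23 + 13/23 → 1
L = 2/69 + 5/69 + 11/69 + 22/69 + 10/23 + 13/23 + 1 = 178/69 ≈ 2.580 bits/symbol.

2.580 bits/symbol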